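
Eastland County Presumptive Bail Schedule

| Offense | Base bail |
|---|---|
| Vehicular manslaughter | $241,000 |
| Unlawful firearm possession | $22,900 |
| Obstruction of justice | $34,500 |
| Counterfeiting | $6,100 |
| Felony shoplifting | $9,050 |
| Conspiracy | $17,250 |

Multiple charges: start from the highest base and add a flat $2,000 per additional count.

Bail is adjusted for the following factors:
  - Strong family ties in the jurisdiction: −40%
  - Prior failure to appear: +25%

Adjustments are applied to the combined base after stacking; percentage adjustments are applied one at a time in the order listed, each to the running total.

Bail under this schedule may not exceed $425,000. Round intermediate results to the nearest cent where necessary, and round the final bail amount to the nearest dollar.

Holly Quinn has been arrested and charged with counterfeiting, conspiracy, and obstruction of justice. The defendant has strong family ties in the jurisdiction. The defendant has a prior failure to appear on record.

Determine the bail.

Base amounts from the schedule: counterfeiting $6,100; conspiracy $17,250; obstruction of justice $34,500.
Stacking rule: highest base plus $2,000 per additional charge. Highest is obstruction of justice at $34,500; 2 additional charges → +$4,000. Combined base = $38,500.
Strong family ties in the jurisdiction (−40%): $38,500 × 0.6 = $23,100.
Prior failure to appear (+25%): $23,100 × 1.25 = $28,875.
$28,875 is within the $425,000 maximum.

$28,875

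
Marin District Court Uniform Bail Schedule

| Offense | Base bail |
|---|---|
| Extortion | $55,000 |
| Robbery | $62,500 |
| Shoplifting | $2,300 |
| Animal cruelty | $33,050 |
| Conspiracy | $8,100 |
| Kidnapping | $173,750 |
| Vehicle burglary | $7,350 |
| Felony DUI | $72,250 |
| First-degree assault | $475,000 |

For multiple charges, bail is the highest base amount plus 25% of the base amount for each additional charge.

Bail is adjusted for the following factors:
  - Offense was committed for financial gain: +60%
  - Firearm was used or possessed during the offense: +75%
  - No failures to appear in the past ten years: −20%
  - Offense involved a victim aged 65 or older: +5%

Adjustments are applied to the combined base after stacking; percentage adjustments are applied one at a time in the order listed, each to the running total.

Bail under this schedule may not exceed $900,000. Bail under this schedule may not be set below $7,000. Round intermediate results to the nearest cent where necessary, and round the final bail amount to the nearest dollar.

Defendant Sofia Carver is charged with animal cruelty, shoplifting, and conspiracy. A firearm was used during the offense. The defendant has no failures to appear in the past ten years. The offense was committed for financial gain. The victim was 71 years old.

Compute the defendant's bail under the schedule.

$83,849

Base amounts from the schedule: animal cruelty $33,050; shoplifting $2,300; conspiracy $8,100.
Stacking rule: highest base plus 25% of each additional charge. Highest is animal cruelty at $33,050. Additional: $2,300 × 25% = $575; $8,100 × 25% = $2,025. Combined base = $33,050 + $2,600 = $35,650.
Offense was committed for financial gain (+60%): $35,650 × 1.6 = $57,040.
Firearm was used or possessed during the offense (+75%): $57,040 × 1.75 = $99,820.
No failures to appear in the past ten years (−20%): $99,820 × 0.8 = $79,856.
Offense involved a victim aged 65 or older (+5%): $79,856 × 1.05 = $83,848.80.
$83,848.80 is within the $900,000 maximum.
$83,848.80 is at or above the $7,000 minimum.
Rounded to the nearest dollar: $83,849.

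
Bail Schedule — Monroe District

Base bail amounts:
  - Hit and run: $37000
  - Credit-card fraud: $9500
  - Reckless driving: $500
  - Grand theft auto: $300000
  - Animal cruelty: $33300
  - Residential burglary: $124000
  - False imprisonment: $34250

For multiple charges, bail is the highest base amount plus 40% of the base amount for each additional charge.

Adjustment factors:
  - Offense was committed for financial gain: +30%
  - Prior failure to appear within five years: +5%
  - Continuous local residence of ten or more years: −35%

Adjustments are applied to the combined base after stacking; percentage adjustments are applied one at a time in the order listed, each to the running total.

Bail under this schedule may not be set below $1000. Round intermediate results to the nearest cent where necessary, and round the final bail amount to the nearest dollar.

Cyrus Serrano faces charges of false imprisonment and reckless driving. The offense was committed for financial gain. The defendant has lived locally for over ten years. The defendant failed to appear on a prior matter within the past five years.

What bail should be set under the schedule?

$30566

Base amounts from the schedule: false imprisonment $34250; reckless driving $500.
Stacking rule: highest base plus 40% of each additional charge. Highest is false imprisonment at $34250. Additional: $500 × 40% = $200. Combined base = $34250 + $200 = $34450.
Offense was committed for financial gain (+30%): $34450 × 1.3 = $44785.
Prior failure to appear within five years (+5%): $44785 × 1.05 = $47024.25.
Continuous local residence of ten or more years (−35%): $47024.25 × 0.65 = $30565.76.
$30565.76 is at or above the $1000 minimum.
Rounded to the nearest dollar: $30566.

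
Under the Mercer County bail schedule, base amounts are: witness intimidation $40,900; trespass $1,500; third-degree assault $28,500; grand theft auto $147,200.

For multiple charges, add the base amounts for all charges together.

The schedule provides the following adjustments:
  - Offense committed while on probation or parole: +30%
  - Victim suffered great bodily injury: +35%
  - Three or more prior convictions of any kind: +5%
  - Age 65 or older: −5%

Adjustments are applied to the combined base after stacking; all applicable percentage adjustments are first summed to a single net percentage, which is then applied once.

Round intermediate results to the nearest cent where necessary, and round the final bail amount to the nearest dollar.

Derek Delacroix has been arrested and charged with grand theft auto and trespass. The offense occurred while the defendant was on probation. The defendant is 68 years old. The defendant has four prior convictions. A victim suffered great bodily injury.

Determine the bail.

$245,355

Base amounts from the schedule: grand theft auto $147,200; trespass $1,500.
Stacking rule: sum of all bases. $147,200 + $1,500 = $148,700.
Net percentage adjustment: +30% +35% +5% −5% = +65%. $148,700 × 1.65 = $245,355.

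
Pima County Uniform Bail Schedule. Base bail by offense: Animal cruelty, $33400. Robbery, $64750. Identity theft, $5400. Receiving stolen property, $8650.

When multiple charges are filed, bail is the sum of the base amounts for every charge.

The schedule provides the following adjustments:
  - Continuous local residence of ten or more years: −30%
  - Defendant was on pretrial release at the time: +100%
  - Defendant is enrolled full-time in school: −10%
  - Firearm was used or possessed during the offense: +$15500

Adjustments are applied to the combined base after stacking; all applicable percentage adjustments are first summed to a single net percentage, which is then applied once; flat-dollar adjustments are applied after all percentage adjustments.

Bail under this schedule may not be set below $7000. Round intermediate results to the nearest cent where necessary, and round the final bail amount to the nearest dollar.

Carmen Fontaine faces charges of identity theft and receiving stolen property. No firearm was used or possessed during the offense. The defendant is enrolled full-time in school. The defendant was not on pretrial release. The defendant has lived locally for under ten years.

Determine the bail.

$12645

Base amounts from the schedule: identity theft $5400; receiving stolen property $8650.
Stacking rule: sum of all bases. $5400 + $8650 = $14050.
Defendant is enrolled full-time in school (−10%): $14050 × 0.9 = $12645.
$12645 is at or above the $7000 minimum.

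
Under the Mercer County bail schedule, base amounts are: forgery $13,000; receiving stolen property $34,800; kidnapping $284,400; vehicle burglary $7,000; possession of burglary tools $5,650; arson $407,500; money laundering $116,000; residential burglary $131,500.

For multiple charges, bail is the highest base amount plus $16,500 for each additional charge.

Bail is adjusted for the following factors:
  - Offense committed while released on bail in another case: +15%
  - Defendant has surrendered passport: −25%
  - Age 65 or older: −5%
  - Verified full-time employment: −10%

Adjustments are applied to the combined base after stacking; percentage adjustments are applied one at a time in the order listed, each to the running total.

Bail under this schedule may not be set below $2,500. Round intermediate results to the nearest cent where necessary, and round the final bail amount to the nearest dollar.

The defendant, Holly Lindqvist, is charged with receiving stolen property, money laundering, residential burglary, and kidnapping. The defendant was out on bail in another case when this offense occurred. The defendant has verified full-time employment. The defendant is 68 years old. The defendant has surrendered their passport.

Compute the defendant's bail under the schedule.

$246,230

Base amounts from the schedule: receiving stolen property $34,800; money laundering $116,000; residential burglary $131,500; kidnapping $284,400.
Stacking rule: highest base plus $16,500 per additional charge. Highest is kidnapping at $284,400; 3 additional charges → +$49,500. Combined base = $333,900.
Offense committed while released on bail in another case (+15%): $333,900 × 1.15 = $383,985.
Defendant has surrendered passport (−25%): $383,985 × 0.75 = $287,988.75.
Age 65 or older (−5%): $287,988.75 × 0.95 = $273,589.31.
Verified full-time employment (−10%): $273,589.31 × 0.9 = $246,230.38.
$246,230.38 is at or above the $2,500 minimum.
Rounded to the nearest dollar: $246,230.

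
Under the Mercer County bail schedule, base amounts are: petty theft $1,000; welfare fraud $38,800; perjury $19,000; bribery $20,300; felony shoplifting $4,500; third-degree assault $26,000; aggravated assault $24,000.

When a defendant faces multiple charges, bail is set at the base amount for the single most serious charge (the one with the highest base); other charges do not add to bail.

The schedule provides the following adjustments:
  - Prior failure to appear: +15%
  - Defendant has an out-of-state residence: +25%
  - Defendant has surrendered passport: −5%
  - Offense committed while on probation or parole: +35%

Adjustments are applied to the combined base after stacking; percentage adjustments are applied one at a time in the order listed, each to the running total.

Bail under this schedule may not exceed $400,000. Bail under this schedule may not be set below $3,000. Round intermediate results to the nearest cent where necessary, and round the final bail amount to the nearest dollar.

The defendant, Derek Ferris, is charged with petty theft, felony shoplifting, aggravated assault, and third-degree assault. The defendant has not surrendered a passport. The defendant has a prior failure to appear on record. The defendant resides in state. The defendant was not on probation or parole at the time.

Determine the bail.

Base amounts from the schedule: petty theft $1,000; felony shoplifting $4,500; aggravated assault $24,000; third-degree assault $26,000.
Stacking rule: use the highest base only. Highest is third-degree assault at $26,000. Combined base = $26,000.
Prior failure to appear (+15%): $26,000 × 1.15 = $29,900.
$29,900 is within the $400,000 maximum.
$29,900 is at or above the $3,000 minimum.

$29,900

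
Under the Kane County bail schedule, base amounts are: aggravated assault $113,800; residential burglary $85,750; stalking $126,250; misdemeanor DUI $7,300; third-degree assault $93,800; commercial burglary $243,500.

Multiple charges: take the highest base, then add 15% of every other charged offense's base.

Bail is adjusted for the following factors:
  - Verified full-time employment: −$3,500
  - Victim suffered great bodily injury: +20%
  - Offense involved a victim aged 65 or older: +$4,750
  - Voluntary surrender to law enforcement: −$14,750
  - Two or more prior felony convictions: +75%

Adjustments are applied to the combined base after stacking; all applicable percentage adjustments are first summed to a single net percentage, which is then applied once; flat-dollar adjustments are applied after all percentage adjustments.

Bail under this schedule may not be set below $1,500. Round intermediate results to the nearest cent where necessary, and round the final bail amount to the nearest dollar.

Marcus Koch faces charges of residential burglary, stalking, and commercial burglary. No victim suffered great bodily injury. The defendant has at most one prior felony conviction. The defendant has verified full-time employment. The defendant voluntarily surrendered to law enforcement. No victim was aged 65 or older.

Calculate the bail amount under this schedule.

$257,050

Base amounts from the schedule: residential burglary $85,750; stalking $126,250; commercial burglary $243,500.
Stacking rule: highest base plus 15% of each additional charge. Highest is commercial burglary at $243,500. Additional: $85,750 × 15% = $12,862.50; $126,250 × 15% = $18,937.50. Combined base = $243,500 + $31,800 = $275,300.
Verified full-time employment (−$3,500 flat): $275,300 − $3,500 = $271,800.
Voluntary surrender to law enforcement (−$14,750 flat): $271,800 − $14,750 = $257,050.
$257,050 is at or above the $1,500 minimum.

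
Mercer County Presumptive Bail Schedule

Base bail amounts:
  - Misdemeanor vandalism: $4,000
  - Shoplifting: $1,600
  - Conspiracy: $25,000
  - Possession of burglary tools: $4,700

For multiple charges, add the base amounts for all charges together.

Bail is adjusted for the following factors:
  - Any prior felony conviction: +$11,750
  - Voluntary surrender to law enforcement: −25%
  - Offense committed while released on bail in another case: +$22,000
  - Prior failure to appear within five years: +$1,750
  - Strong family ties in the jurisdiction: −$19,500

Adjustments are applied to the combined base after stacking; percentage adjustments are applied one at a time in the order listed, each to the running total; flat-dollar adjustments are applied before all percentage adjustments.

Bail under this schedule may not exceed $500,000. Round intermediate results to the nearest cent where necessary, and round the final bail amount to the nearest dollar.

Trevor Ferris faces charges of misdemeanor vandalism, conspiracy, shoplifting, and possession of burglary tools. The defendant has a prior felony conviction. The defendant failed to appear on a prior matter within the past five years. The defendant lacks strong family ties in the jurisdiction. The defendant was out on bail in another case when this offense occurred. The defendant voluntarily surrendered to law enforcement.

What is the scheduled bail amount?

$53,100

Base amounts from the schedule: misdemeanor vandalism $4,000; conspiracy $25,000; shoplifting $1,600; possession of burglary tools $4,700.
Stacking rule: sum of all bases. $4,000 + $25,000 + $1,600 + $4,700 = $35,300.
Any prior felony conviction (+$11,750 flat): $35,300 + $11,750 = $47,050.
Offense committed while released on bail in another case (+$22,000 flat): $47,050 + $22,000 = $69,050.
Prior failure to appear within five years (+$1,750 flat): $69,050 + $1,750 = $70,800.
Voluntary surrender to law enforcement (−25%): $70,800 × 0.75 = $53,100.
$53,100 is within the $500,000 maximum.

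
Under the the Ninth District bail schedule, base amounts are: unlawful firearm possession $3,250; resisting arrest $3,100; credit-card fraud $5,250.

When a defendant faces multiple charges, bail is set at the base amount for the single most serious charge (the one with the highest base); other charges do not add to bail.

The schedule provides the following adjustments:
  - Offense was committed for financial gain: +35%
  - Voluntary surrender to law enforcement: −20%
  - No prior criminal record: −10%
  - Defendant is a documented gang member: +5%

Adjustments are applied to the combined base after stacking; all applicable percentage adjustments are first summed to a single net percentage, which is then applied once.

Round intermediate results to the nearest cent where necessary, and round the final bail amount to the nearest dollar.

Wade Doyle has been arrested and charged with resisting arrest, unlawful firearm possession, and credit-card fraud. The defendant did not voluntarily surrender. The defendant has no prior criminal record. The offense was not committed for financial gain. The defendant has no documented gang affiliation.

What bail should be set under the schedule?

Base amounts from the schedule: resisting arrest $3,100; unlawful firearm possession $3,250; credit-card fraud $5,250.
Stacking rule: use the highest base only. Highest is credit-card fraud at $5,250. Combined base = $5,250.
No prior criminal record (−10%): $5,250 × 0.9 = $4,725.

$4,725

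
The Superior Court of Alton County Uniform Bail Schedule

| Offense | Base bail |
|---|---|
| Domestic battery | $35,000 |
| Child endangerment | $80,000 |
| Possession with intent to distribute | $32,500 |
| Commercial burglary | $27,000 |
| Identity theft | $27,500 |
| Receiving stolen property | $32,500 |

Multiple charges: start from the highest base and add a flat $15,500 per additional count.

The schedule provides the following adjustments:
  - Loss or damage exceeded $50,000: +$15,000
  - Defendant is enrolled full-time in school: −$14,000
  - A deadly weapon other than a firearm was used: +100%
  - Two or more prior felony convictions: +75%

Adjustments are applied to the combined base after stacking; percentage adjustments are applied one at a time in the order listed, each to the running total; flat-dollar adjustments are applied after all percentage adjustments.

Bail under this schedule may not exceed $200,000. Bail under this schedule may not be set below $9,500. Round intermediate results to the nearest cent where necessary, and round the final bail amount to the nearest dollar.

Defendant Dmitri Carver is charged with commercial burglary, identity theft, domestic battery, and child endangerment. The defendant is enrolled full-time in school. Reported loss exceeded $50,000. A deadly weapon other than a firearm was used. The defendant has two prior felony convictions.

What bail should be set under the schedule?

Base amounts from the schedule: commercial burglary $27,000; identity theft $27,500; domestic battery $35,000; child endangerment $80,000.
Stacking rule: highest base plus $15,500 per additional charge. Highest is child endangerment at $80,000; 3 additional charges → +$46,500. Combined base = $126,500.
A deadly weapon other than a firearm was used (+100%): $126,500 × 2 = $253,000.
Two or more prior felony convictions (+75%): $253,000 × 1.75 = $442,750.
Loss or damage exceeded $50,000 (+$15,000 flat): $442,750 + $15,000 = $457,750.
Defendant is enrolled full-time in school (−$14,000 flat): $457,750 − $14,000 = $443,750.
Result $443,750 exceeds the maximum of $200,000; bail is capped at $200,000.
$200,000 is at or above the $9,500 minimum.

$200,000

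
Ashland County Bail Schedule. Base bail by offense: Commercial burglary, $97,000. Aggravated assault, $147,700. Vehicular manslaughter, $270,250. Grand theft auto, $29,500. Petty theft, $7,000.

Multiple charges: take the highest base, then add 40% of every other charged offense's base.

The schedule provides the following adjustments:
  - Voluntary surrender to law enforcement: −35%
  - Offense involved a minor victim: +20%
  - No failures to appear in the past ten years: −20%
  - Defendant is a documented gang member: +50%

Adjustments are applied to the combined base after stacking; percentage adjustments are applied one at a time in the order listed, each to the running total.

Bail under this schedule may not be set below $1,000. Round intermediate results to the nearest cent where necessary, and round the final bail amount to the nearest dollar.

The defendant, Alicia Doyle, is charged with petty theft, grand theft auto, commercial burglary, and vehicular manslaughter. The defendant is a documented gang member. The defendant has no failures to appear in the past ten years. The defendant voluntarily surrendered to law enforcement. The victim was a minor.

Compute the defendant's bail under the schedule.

$302,936

Base amounts from the schedule: petty theft $7,000; grand theft auto $29,500; commercial burglary $97,000; vehicular manslaughter $270,250.
Stacking rule: highest base plus 40% of each additional charge. Highest is vehicular manslaughter at $270,250. Additional: $7,000 × 40% = $2,800; $29,500 × 40% = $11,800; $97,000 × 40% = $38,800. Combined base = $270,250 + $53,400 = $323,650.
Voluntary surrender to law enforcement (−35%): $323,650 × 0.65 = $210,372.50.
Offense involved a minor victim (+20%): $210,372.50 × 1.2 = $252,447.
No failures to appear in the past ten years (−20%): $252,447 × 0.8 = $201,957.60.
Defendant is a documented gang member (+50%): $201,957.60 × 1.5 = $302,936.40.
$302,936.40 is at or above the $1,000 minimum.
Rounded to the nearest dollar: $302,936.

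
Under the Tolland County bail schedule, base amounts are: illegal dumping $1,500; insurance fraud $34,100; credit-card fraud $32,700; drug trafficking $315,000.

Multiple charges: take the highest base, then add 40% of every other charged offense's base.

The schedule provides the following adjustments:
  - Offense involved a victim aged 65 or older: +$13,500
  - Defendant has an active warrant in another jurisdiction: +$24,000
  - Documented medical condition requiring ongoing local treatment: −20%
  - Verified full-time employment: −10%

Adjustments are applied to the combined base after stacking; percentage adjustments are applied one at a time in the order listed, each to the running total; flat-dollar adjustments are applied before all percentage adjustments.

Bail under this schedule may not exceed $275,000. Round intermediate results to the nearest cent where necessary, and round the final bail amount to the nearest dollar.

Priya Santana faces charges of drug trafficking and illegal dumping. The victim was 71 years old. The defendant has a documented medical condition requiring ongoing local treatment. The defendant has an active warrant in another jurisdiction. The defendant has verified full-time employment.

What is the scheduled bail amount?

Base amounts from the schedule: drug trafficking $315,000; illegal dumping $1,500.
Stacking rule: highest base plus 40% of each additional charge. Highest is drug trafficking at $315,000. Additional: $1,500 × 40% = $600. Combined base = $315,000 + $600 = $315,600.
Offense involved a victim aged 65 or older (+$13,500 flat): $315,600 + $13,500 = $329,100.
Defendant has an active warrant in another jurisdiction (+$24,000 flat): $329,100 + $24,000 = $353,100.
Documented medical condition requiring ongoing local treatment (−20%): $353,100 × 0.8 = $282,480.
Verified full-time employment (−10%): $282,480 × 0.9 = $254,232.
$254,232 is within the $275,000 maximum.

$254,232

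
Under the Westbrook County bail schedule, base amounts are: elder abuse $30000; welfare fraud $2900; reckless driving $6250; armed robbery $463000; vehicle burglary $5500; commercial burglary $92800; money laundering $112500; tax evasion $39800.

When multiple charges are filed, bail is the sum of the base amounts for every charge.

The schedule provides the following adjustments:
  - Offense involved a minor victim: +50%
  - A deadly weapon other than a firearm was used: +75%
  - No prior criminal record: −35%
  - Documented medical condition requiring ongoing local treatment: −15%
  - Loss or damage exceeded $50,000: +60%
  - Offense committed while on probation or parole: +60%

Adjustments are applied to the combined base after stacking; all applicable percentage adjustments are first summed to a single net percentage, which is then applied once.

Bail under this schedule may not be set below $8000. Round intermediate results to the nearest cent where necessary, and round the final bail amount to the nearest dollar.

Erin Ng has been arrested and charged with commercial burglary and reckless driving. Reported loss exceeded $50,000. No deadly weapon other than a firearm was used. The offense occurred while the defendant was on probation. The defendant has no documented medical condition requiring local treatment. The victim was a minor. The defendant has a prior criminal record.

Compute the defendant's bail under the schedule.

$267435

Base amounts from the schedule: commercial burglary $92800; reckless driving $6250.
Stacking rule: sum of all bases. $92800 + $6250 = $99050.
Net percentage adjustment: +50% +60% +60% = +170%. $99050 × 2.7 = $267435.
$267435 is at or above the $8000 minimum.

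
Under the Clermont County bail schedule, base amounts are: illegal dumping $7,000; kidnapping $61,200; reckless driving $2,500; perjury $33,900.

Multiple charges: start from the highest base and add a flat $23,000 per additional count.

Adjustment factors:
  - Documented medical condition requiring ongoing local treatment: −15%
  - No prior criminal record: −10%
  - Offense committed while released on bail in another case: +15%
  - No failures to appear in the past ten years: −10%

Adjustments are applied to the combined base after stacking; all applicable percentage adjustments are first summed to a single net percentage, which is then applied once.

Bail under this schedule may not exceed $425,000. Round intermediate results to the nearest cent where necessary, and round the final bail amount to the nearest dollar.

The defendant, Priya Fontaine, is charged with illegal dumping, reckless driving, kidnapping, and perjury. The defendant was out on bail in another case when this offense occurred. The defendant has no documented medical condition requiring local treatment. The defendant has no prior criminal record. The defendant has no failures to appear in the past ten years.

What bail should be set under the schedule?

$123,690

Base amounts from the schedule: illegal dumping $7,000; reckless driving $2,500; kidnapping $61,200; perjury $33,900.
Stacking rule: highest base plus $23,000 per additional charge. Highest is kidnapping at $61,200; 3 additional charges → +$69,000. Combined base = $130,200.
Net percentage adjustment: −10% +15% −10% = −5%. $130,200 × 0.95 = $123,690.
$123,690 is within the $425,000 maximum.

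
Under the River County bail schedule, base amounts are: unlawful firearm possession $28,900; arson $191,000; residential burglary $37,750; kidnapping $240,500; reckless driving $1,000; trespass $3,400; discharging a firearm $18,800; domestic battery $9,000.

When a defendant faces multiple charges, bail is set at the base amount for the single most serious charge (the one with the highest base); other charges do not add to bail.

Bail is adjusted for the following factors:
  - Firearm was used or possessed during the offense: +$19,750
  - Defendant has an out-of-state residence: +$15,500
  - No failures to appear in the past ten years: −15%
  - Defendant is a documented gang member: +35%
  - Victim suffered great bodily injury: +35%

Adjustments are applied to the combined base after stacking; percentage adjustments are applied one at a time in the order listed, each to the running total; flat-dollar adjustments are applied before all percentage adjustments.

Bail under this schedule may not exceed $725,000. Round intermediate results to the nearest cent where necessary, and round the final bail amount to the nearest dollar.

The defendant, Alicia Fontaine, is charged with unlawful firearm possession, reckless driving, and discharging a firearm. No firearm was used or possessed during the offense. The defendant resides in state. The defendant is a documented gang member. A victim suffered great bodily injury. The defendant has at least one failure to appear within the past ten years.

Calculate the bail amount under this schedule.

Base amounts from the schedule: unlawful firearm possession $28,900; reckless driving $1,000; discharging a firearm $18,800.
Stacking rule: use the highest base only. Highest is unlawful firearm possession at $28,900. Combined base = $28,900.
Defendant is a documented gang member (+35%): $28,900 × 1.35 = $39,015.
Victim suffered great bodily injury (+35%): $39,015 × 1.35 = $52,670.25.
$52,670.25 is within the $725,000 maximum.
Rounded to the nearest dollar: $52,670.

$52,670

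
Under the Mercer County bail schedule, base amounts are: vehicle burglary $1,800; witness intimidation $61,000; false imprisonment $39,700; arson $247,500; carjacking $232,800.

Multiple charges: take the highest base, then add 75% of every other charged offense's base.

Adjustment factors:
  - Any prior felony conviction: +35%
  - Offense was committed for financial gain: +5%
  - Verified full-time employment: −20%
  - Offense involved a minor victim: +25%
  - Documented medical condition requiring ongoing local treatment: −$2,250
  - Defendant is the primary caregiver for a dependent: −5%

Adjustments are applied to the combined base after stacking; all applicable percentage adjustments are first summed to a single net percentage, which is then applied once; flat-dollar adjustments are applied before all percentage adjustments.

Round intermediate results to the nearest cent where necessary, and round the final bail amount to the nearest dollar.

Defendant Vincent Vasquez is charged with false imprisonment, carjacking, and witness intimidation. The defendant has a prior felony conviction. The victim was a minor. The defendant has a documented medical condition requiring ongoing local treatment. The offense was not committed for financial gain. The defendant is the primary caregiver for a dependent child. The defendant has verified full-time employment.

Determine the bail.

$413,201

Base amounts from the schedule: false imprisonment $39,700; carjacking $232,800; witness intimidation $61,000.
Stacking rule: highest base plus 75% of each additional charge. Highest is carjacking at $232,800. Additional: $39,700 × 75% = $29,775; $61,000 × 75% = $45,750. Combined base = $232,800 + $75,525 = $308,325.
Documented medical condition requiring ongoing local treatment (−$2,250 flat): $308,325 − $2,250 = $306,075.
Net percentage adjustment: +35% −20% +25% −5% = +35%. $306,075 × 1.35 = $413,201.25.
Rounded to the nearest dollar: $413,201.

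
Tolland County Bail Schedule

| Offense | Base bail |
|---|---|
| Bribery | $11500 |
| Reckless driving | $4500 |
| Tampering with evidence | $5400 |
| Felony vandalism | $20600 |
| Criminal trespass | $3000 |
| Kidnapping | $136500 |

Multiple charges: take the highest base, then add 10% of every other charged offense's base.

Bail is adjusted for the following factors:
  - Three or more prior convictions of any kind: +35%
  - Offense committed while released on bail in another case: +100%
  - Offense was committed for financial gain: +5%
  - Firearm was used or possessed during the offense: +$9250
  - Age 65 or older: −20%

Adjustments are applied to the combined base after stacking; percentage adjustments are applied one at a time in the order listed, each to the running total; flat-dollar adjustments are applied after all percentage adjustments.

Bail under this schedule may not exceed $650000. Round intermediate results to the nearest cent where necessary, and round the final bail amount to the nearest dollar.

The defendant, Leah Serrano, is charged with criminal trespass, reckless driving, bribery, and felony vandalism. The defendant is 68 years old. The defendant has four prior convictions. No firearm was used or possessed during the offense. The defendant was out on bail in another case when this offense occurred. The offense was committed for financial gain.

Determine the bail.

Base amounts from the schedule: criminal trespass $3000; reckless driving $4500; bribery $11500; felony vandalism $20600.
Stacking rule: highest base plus 10% of each additional charge. Highest is felony vandalism at $20600. Additional: $3000 × 10% = $300; $4500 × 10% = $450; $11500 × 10% = $1150. Combined base = $20600 + $1900 = $22500.
Three or more prior convictions of any kind (+35%): $22500 × 1.35 = $30375.
Offense committed while released on bail in another case (+100%): $30375 × 2 = $60750.
Offense was committed for financial gain (+5%): $60750 × 1.05 = $63787.50.
Age 65 or older (−20%): $63787.50 × 0.8 = $51030.
$51030 is within the $650000 maximum.

$51030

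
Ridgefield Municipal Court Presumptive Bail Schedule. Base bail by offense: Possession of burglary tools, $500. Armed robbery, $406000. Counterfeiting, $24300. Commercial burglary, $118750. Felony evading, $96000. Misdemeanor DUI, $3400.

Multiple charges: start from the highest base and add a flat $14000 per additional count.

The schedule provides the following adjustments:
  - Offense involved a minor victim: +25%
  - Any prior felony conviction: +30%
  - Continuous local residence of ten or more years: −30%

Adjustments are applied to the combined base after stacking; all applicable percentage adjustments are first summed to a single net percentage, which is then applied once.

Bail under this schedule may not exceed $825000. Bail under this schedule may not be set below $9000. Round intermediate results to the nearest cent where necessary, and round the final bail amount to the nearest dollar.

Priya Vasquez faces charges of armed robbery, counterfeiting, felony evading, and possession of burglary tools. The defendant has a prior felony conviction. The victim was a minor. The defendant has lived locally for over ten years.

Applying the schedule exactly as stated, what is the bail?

Base amounts from the schedule: armed robbery $406000; counterfeiting $24300; felony evading $96000; possession of burglary tools $500.
Stacking rule: highest base plus $14000 per additional charge. Highest is armed robbery at $406000; 3 additional charges → +$42000. Combined base = $448000.
Net percentage adjustment: +25% +30% −30% = +25%. $448000 × 1.25 = $560000.
$560000 is within the $825000 maximum.
$560000 is at or above the $9000 minimum.

$560000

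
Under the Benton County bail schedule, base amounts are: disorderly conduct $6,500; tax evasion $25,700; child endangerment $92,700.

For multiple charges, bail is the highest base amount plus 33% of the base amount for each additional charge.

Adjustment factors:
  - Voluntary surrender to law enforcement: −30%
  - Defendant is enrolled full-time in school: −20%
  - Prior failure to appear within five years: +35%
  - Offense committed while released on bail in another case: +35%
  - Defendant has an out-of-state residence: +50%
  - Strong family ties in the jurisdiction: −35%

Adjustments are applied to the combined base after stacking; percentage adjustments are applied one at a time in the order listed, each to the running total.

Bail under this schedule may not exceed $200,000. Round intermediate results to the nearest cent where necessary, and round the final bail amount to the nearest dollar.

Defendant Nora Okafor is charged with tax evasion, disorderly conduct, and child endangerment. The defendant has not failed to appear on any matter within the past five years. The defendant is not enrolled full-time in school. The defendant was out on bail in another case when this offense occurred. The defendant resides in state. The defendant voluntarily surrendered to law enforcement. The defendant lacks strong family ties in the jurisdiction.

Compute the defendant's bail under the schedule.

Base amounts from the schedule: tax evasion $25,700; disorderly conduct $6,500; child endangerment $92,700.
Stacking rule: highest base plus 33% of each additional charge. Highest is child endangerment at $92,700. Additional: $25,700 × 33% = $8,481; $6,500 × 33% = $2,145. Combined base = $92,700 + $10,626 = $103,326.
Voluntary surrender to law enforcement (−30%): $103,326 × 0.7 = $72,328.20.
Offense committed while released on bail in another case (+35%): $72,328.20 × 1.35 = $97,643.07.
$97,643.07 is within the $200,000 maximum.
Rounded to the nearest dollar: $97,643.

$97,643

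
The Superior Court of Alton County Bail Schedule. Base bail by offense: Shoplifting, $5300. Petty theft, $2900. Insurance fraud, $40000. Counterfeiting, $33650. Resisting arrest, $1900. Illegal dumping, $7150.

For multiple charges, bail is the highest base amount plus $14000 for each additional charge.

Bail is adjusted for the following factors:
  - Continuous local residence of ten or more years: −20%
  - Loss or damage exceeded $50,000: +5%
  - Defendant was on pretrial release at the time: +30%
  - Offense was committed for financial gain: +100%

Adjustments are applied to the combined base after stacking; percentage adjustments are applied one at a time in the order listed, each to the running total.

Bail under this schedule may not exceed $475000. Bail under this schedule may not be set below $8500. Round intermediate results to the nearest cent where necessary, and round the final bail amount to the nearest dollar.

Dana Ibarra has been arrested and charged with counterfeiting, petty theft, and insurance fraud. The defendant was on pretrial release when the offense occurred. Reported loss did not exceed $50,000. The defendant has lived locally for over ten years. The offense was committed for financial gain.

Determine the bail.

$141440

Base amounts from the schedule: counterfeiting $33650; petty theft $2900; insurance fraud $40000.
Stacking rule: highest base plus $14000 per additional charge. Highest is insurance fraud at $40000; 2 additional charges → +$28000. Combined base = $68000.
Continuous local residence of ten or more years (−20%): $68000 × 0.8 = $54400.
Defendant was on pretrial release at the time (+30%): $54400 × 1.3 = $70720.
Offense was committed for financial gain (+100%): $70720 × 2 = $141440.
$141440 is within the $475000 maximum.
$141440 is at or above the $8500 minimum.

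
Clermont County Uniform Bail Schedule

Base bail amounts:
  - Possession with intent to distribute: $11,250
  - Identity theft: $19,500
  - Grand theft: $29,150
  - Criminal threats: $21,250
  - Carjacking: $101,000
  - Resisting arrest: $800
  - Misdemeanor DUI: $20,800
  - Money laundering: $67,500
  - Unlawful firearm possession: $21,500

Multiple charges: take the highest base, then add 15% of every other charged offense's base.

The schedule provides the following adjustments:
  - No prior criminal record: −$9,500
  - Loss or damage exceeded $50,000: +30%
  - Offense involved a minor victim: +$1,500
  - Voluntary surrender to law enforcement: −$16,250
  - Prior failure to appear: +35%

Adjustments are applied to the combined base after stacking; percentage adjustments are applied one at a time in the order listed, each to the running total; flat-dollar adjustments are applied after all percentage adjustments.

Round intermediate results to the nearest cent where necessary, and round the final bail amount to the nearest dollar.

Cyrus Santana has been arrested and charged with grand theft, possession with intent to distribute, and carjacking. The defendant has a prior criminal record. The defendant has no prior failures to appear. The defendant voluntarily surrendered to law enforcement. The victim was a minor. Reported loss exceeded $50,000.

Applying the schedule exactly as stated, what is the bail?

$124,428

Base amounts from the schedule: grand theft $29,150; possession with intent to distribute $11,250; carjacking $101,000.
Stacking rule: highest base plus 15% of each additional charge. Highest is carjacking at $101,000. Additional: $29,150 × 15% = $4,372.50; $11,250 × 15% = $1,687.50. Combined base = $101,000 + $6,060 = $107,060.
Loss or damage exceeded $50,000 (+30%): $107,060 × 1.3 = $139,178.
Offense involved a minor victim (+$1,500 flat): $139,178 + $1,500 = $140,678.
Voluntary surrender to law enforcement (−$16,250 flat): $140,678 − $16,250 = $124,428.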